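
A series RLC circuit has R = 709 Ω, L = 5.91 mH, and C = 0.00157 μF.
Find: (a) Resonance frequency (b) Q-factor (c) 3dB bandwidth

Step 1 — Resonance condition Im(Z)=0 gives ω₀ = 1/√(LC).
Step 2 — ω₀ = 1/√(0.00591·1.57e-09) = 3.283e+05 rad/s.
Step 3 — f₀ = ω₀/(2π) = 5.225e+04 Hz.
Step 4 — Series Q: Q = ω₀L/R = 3.283e+05·0.00591/709 = 2.737.
Step 5 — 3dB bandwidth: Δω = ω₀/Q = 1.2e+05 rad/s; BW = Δω/(2π) = 1.909e+04 Hz.

(a) f₀ = 5.225e+04 Hz  (b) Q = 2.737  (c) BW = 1.909e+04 Hz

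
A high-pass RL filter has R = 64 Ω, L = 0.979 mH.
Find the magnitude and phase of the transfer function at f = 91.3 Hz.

Step 1 — Angular frequency: ω = 2π·91.3 = 573.7 rad/s.
Step 2 — Transfer function: H(jω) = jωL/(R + jωL).
Step 3 — Numerator jωL = j·0.5616; denominator R + jωL = 64 + j0.5616.
Step 4 — H = 7.7e-05 + j0.008774.
Step 5 — Magnitude: |H| = 0.008775 (-41.1 dB); phase: φ = 89.5°.

|H| = 0.008775 (-41.1 dB), φ = 89.5°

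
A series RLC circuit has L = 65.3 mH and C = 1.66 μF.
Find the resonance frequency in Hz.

Step 1 — Resonance condition Im(Z)=0 gives ω₀ = 1/√(LC).
Step 2 — ω₀ = 1/√(0.0653·1.66e-06) = 3037 rad/s.
Step 3 — f₀ = ω₀/(2π) = 483.4 Hz.

f₀ = 483.4 Hz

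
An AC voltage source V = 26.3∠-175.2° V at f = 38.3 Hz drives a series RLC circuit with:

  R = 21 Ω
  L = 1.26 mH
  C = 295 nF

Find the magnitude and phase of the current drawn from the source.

Step 1 — Angular frequency: ω = 2π·f = 2π·38.3 = 240.6 rad/s.
Step 2 — Component impedances:
  R: Z = R = 21 Ω
  L: Z = jωL = j·240.6·0.00126 = 0 + j0.3032 Ω
  C: Z = 1/(jωC) = -j/(ω·C) = 0 - j1.409e+04 Ω
Step 3 — Series combination: Z_total = R + L + C = 21 - j1.409e+04 Ω = 1.409e+04∠-89.9° Ω.
Step 4 — Source phasor: V = 26.3∠-175.2° V = -26.21 - j2.201 V.
Step 5 — Ohm's law: I = V / Z_total = (-26.21 - j2.201) / (21 - j1.409e+04) = 0.0001535 - j0.001861 A.
Step 6 — Convert to polar: |I| = 0.001867 A, ∠I = -85.3°.

I = 0.001867∠-85.3° A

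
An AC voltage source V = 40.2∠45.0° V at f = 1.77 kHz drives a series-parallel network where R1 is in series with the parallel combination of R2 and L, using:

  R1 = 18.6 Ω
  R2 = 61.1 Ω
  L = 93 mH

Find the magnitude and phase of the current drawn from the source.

Step 1 — Angular frequency: ω = 2π·f = 2π·1770 = 1.112e+04 rad/s.
Step 2 — Component impedances:
  R1: Z = R = 18.6 Ω
  R2: Z = R = 61.1 Ω
  L: Z = jωL = j·1.112e+04·0.093 = 0 + j1034 Ω
Step 3 — Parallel branch: R2 || L = 1/(1/R2 + 1/L) = 60.89 + j3.597 Ω.
Step 4 — Series with R1: Z_total = R1 + (R2 || L) = 79.49 + j3.597 Ω = 79.57∠2.6° Ω.
Step 5 — Source phasor: V = 40.2∠45.0° V = 28.43 + j28.43 V.
Step 6 — Ohm's law: I = V / Z_total = (28.43 + j28.43) / (79.49 + j3.597) = 0.373 + j0.3407 A.
Step 7 — Convert to polar: |I| = 0.5052 A, ∠I = 42.4°.

I = 0.5052∠42.4° A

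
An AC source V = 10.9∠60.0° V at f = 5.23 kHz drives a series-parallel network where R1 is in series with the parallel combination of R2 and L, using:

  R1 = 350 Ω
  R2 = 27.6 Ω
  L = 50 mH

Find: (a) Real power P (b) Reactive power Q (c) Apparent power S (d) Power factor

Step 1 — Angular frequency: ω = 2π·f = 2π·5230 = 3.286e+04 rad/s.
Step 2 — Component impedances:
  R1: Z = R = 350 Ω
  R2: Z = R = 27.6 Ω
  L: Z = jωL = j·3.286e+04·0.05 = 0 + j1643 Ω
Step 3 — Parallel branch: R2 || L = 1/(1/R2 + 1/L) = 27.59 + j0.4635 Ω.
Step 4 — Series with R1: Z_total = R1 + (R2 || L) = 377.6 + j0.4635 Ω = 377.6∠0.1° Ω.
Step 5 — Source phasor: V = 10.9∠60.0° V = 5.45 + j9.44 V.
Step 6 — Current: I = V / Z = 0.01446 + j0.02498 A = 0.02887∠59.9° A.
Step 7 — Complex power: S = V·I* = 0.3147 + j0.0003862 VA.
Step 8 — Real power: P = Re(S) = 0.3147 W.
Step 9 — Reactive power: Q = Im(S) = 0.0003862 VAR.
Step 10 — Apparent power: |S| = 0.3147 VA.
Step 11 — Power factor: PF = P/|S| = 1 (lagging).

(a) P = 0.3147 W  (b) Q = 0.0003862 VAR  (c) S = 0.3147 VA  (d) PF = 1 (lagging)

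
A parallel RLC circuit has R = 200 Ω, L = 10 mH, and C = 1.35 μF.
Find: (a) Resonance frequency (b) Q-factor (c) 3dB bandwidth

Step 1 — Resonance: ω₀ = 1/√(LC) = 1/√(0.01·1.35e-06) = 8607 rad/s.
Step 2 — f₀ = ω₀/(2π) = 1370 Hz.
Step 3 — Parallel Q: Q = R/(ω₀L) = 200/(8607·0.01) = 2.324.
Step 4 — Bandwidth: Δω = ω₀/Q = 3704 rad/s; BW = Δω/(2π) = 589.5 Hz.

(a) f₀ = 1370 Hz  (b) Q = 2.324  (c) BW = 589.5 Hz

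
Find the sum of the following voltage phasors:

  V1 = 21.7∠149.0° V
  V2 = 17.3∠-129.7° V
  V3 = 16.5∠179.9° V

Step 1 — Convert each phasor to rectangular form:
  V1 = 21.7·(cos(149.0°) + j·sin(149.0°)) = -18.6 + j11.18 V
  V2 = 17.3·(cos(-129.7°) + j·sin(-129.7°)) = -11.05 - j13.31 V
  V3 = 16.5·(cos(179.9°) + j·sin(179.9°)) = -16.5 + j0.0288 V
Step 2 — Sum components: V_total = -46.15 - j2.105 V.
Step 3 — Convert to polar: |V_total| = 46.2 V, ∠V_total = -177.4°.

V_total = 46.2∠-177.4° V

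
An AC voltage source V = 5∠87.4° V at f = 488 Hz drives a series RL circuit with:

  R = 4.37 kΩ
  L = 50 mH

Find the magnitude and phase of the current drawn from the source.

Step 1 — Angular frequency: ω = 2π·f = 2π·488 = 3066 rad/s.
Step 2 — Component impedances:
  R: Z = R = 4370 Ω
  L: Z = jωL = j·3066·0.05 = 0 + j153.3 Ω
Step 3 — Series combination: Z_total = R + L = 4370 + j153.3 Ω = 4373∠2.0° Ω.
Step 4 — Source phasor: V = 5∠87.4° V = 0.2268 + j4.995 V.
Step 5 — Ohm's law: I = V / Z_total = (0.2268 + j4.995) / (4370 + j153.3) = 9.189e-05 + j0.00114 A.
Step 6 — Convert to polar: |I| = 0.001143 A, ∠I = 85.4°.

I = 0.001143∠85.4° A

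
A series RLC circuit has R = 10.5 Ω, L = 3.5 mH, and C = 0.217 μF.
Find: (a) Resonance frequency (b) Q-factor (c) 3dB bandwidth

Step 1 — Resonance: ω₀ = 1/√(LC) = 1/√(0.0035·2.17e-07) = 3.629e+04 rad/s.
Step 2 — f₀ = ω₀/(2π) = 5775 Hz.
Step 3 — Series Q: Q = ω₀L/R = 3.629e+04·0.0035/10.5 = 12.1.
Step 4 — Bandwidth: Δω = ω₀/Q = 3000 rad/s; BW = Δω/(2π) = 477.5 Hz.

(a) f₀ = 5775 Hz  (b) Q = 12.1  (c) BW = 477.5 Hz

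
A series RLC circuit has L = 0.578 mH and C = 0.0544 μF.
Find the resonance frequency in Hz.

Step 1 — Resonance condition Im(Z)=0 gives ω₀ = 1/√(LC).
Step 2 — ω₀ = 1/√(0.000578·5.44e-08) = 1.783e+05 rad/s.
Step 3 — f₀ = ω₀/(2π) = 2.838e+04 Hz.

f₀ = 2.838e+04 Hz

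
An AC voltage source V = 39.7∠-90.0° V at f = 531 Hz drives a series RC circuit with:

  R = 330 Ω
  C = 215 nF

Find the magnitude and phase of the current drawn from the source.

Step 1 — Angular frequency: ω = 2π·f = 2π·531 = 3336 rad/s.
Step 2 — Component impedances:
  R: Z = R = 330 Ω
  C: Z = 1/(jωC) = -j/(ω·C) = 0 - j1394 Ω
Step 3 — Series combination: Z_total = R + C = 330 - j1394 Ω = 1433∠-76.7° Ω.
Step 4 — Source phasor: V = 39.7∠-90.0° V = 0 - j39.7 V.
Step 5 — Ohm's law: I = V / Z_total = (0 - j39.7) / (330 - j1394) = 0.02697 - j0.006383 A.
Step 6 — Convert to polar: |I| = 0.02771 A, ∠I = -13.3°.

I = 0.02771∠-13.3° A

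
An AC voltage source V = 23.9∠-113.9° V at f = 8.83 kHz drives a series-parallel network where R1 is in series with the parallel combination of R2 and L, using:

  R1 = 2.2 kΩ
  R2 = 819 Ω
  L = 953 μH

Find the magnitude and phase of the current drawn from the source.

Step 1 — Angular frequency: ω = 2π·f = 2π·8830 = 5.548e+04 rad/s.
Step 2 — Component impedances:
  R1: Z = R = 2200 Ω
  R2: Z = R = 819 Ω
  L: Z = jωL = j·5.548e+04·0.000953 = 0 + j52.87 Ω
Step 3 — Parallel branch: R2 || L = 1/(1/R2 + 1/L) = 3.399 + j52.65 Ω.
Step 4 — Series with R1: Z_total = R1 + (R2 || L) = 2203 + j52.65 Ω = 2204∠1.4° Ω.
Step 5 — Source phasor: V = 23.9∠-113.9° V = -9.683 - j21.85 V.
Step 6 — Ohm's law: I = V / Z_total = (-9.683 - j21.85) / (2203 + j52.65) = -0.004629 - j0.009806 A.
Step 7 — Convert to polar: |I| = 0.01084 A, ∠I = -115.3°.

I = 0.01084∠-115.3° A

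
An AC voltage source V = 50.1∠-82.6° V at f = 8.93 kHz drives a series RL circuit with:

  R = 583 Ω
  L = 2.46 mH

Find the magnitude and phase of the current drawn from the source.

Step 1 — Angular frequency: ω = 2π·f = 2π·8930 = 5.611e+04 rad/s.
Step 2 — Component impedances:
  R: Z = R = 583 Ω
  L: Z = jωL = j·5.611e+04·0.00246 = 0 + j138 Ω
Step 3 — Series combination: Z_total = R + L = 583 + j138 Ω = 599.1∠13.3° Ω.
Step 4 — Source phasor: V = 50.1∠-82.6° V = 6.453 - j49.68 V.
Step 5 — Ohm's law: I = V / Z_total = (6.453 - j49.68) / (583 + j138) = -0.008625 - j0.08318 A.
Step 6 — Convert to polar: |I| = 0.08362 A, ∠I = -95.9°.

I = 0.08362∠-95.9° A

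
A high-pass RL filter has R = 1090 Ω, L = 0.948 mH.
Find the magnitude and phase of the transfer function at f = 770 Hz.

Step 1 — Angular frequency: ω = 2π·770 = 4838 rad/s.
Step 2 — Transfer function: H(jω) = jωL/(R + jωL).
Step 3 — Numerator jωL = j·4.586; denominator R + jωL = 1090 + j4.586.
Step 4 — H = 1.771e-05 + j0.004208.
Step 5 — Magnitude: |H| = 0.004208 (-47.5 dB); phase: φ = 89.8°.

|H| = 0.004208 (-47.5 dB), φ = 89.8°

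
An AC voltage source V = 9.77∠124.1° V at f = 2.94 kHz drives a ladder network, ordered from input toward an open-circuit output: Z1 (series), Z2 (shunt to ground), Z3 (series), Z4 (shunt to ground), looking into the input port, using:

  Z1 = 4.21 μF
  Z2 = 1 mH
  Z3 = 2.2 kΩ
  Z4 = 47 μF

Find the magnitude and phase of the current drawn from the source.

Step 1 — Angular frequency: ω = 2π·f = 2π·2940 = 1.847e+04 rad/s.
Step 2 — Component impedances:
  Z1: Z = 1/(jωC) = -j/(ω·C) = 0 - j12.86 Ω
  Z2: Z = jωL = j·1.847e+04·0.001 = 0 + j18.47 Ω
  Z3: Z = R = 2200 Ω
  Z4: Z = 1/(jωC) = -j/(ω·C) = 0 - j1.152 Ω
Step 3 — Ladder network (open output): work backward from the far end, alternating series and parallel combinations. Z_in = 0.1551 + j5.613 Ω = 5.615∠88.4° Ω.
Step 4 — Source phasor: V = 9.77∠124.1° V = -5.477 + j8.09 V.
Step 5 — Ohm's law: I = V / Z_total = (-5.477 + j8.09) / (0.1551 + j5.613) = 1.413 + j1.015 A.
Step 6 — Convert to polar: |I| = 1.74 A, ∠I = 35.7°.

I = 1.74∠35.7° A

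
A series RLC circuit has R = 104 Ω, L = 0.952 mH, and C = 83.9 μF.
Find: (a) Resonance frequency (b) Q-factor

Step 1 — Resonance condition Im(Z)=0 gives ω₀ = 1/√(LC).
Step 2 — ω₀ = 1/√(0.000952·8.39e-05) = 3538 rad/s.
Step 3 — f₀ = ω₀/(2π) = 563.1 Hz.
Step 4 — Series Q: Q = ω₀L/R = 3538·0.000952/104 = 0.03239.

(a) f₀ = 563.1 Hz  (b) Q = 0.03239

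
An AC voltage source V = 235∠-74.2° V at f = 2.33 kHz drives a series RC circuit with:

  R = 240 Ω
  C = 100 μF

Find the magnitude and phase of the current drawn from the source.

Step 1 — Angular frequency: ω = 2π·f = 2π·2330 = 1.464e+04 rad/s.
Step 2 — Component impedances:
  R: Z = R = 240 Ω
  C: Z = 1/(jωC) = -j/(ω·C) = 0 - j0.6831 Ω
Step 3 — Series combination: Z_total = R + C = 240 - j0.6831 Ω = 240∠-0.2° Ω.
Step 4 — Source phasor: V = 235∠-74.2° V = 63.99 - j226.1 V.
Step 5 — Ohm's law: I = V / Z_total = (63.99 - j226.1) / (240 - j0.6831) = 0.2693 - j0.9414 A.
Step 6 — Convert to polar: |I| = 0.9792 A, ∠I = -74.0°.

I = 0.9792∠-74.0° A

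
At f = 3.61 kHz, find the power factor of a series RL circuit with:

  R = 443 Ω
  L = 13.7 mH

Step 1 — Angular frequency: ω = 2π·f = 2π·3610 = 2.268e+04 rad/s.
Step 2 — Component impedances:
  R: Z = R = 443 Ω
  L: Z = jωL = j·2.268e+04·0.0137 = 0 + j310.7 Ω
Step 3 — Series combination: Z_total = R + L = 443 + j310.7 Ω = 541.1∠35.0° Ω.
Step 4 — Power factor: PF = cos(φ) = Re(Z)/|Z| = 443/541.1 = 0.8187.
Step 5 — Type: Im(Z) = 310.7 ⇒ lagging (phase φ = 35.0°).

PF = 0.8187 (lagging, φ = 35.0°)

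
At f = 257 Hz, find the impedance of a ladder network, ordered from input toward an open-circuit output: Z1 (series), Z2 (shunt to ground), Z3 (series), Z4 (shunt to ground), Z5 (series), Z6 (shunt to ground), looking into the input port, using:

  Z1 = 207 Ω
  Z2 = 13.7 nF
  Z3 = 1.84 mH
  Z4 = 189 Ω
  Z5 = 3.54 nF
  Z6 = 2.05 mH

Step 1 — Angular frequency: ω = 2π·f = 2π·257 = 1615 rad/s.
Step 2 — Component impedances:
  Z1: Z = R = 207 Ω
  Z2: Z = 1/(jωC) = -j/(ω·C) = 0 - j4.52e+04 Ω
  Z3: Z = jωL = j·1615·0.00184 = 0 + j2.971 Ω
  Z4: Z = R = 189 Ω
  Z5: Z = 1/(jωC) = -j/(ω·C) = 0 - j1.749e+05 Ω
  Z6: Z = jωL = j·1615·0.00205 = 0 + j3.31 Ω
Step 3 — Ladder network (open output): work backward from the far end, alternating series and parallel combinations. Z_in = 396 + j1.977 Ω = 396∠0.3° Ω.

Z = 396 + j1.977 Ω = 396∠0.3° Ω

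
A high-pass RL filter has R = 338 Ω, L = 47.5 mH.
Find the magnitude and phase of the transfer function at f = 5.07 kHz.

Step 1 — Angular frequency: ω = 2π·5070 = 3.186e+04 rad/s.
Step 2 — Transfer function: H(jω) = jωL/(R + jωL).
Step 3 — Numerator jωL = j·1513; denominator R + jωL = 338 + j1513.
Step 4 — H = 0.9525 + j0.2128.
Step 5 — Magnitude: |H| = 0.9759 (-0.2 dB); phase: φ = 12.6°.

|H| = 0.9759 (-0.2 dB), φ = 12.6°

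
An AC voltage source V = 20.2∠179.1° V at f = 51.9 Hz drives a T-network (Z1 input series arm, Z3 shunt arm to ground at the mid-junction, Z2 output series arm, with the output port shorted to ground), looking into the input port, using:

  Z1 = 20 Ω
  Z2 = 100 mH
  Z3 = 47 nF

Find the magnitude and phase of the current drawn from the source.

Step 1 — Angular frequency: ω = 2π·f = 2π·51.9 = 326.1 rad/s.
Step 2 — Component impedances:
  Z1: Z = R = 20 Ω
  Z2: Z = jωL = j·326.1·0.1 = 0 + j32.61 Ω
  Z3: Z = 1/(jωC) = -j/(ω·C) = 0 - j6.525e+04 Ω
Step 3 — With the output port shorted to ground, the output series arm Z2 runs from the junction to ground; the shunt arm Z3 also runs from the junction to ground. They appear in parallel: Z3 || Z2 = 0 + j32.63 Ω.
Step 4 — Series with input arm Z1: Z_in = Z1 + (Z3 || Z2) = 20 + j32.63 Ω = 38.27∠58.5° Ω.
Step 5 — Source phasor: V = 20.2∠179.1° V = -20.2 + j0.3173 V.
Step 6 — Ohm's law: I = V / Z_total = (-20.2 + j0.3173) / (20 + j32.63) = -0.2688 + j0.4543 A.
Step 7 — Convert to polar: |I| = 0.5279 A, ∠I = 120.6°.

I = 0.5279∠120.6° A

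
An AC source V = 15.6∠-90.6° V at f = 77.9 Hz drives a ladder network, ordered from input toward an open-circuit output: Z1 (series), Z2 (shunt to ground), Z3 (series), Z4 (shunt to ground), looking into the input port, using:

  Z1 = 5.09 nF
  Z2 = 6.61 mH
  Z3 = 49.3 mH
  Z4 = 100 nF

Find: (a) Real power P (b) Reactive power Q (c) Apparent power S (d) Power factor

Step 1 — Angular frequency: ω = 2π·f = 2π·77.9 = 489.5 rad/s.
Step 2 — Component impedances:
  Z1: Z = 1/(jωC) = -j/(ω·C) = 0 - j4.014e+05 Ω
  Z2: Z = jωL = j·489.5·0.00661 = 0 + j3.235 Ω
  Z3: Z = jωL = j·489.5·0.0493 = 0 + j24.13 Ω
  Z4: Z = 1/(jωC) = -j/(ω·C) = 0 - j2.043e+04 Ω
Step 3 — Ladder network (open output): work backward from the far end, alternating series and parallel combinations. Z_in = 0 - j4.014e+05 Ω = 4.014e+05∠-90.0° Ω.
Step 4 — Source phasor: V = 15.6∠-90.6° V = -0.1634 - j15.6 V.
Step 5 — Current: I = V / Z = 3.886e-05 - j4.07e-07 A = 3.887e-05∠-0.6° A.
Step 6 — Complex power: S = V·I* = 0 - j0.0006063 VA.
Step 7 — Real power: P = Re(S) = 0 W.
Step 8 — Reactive power: Q = Im(S) = -0.0006063 VAR.
Step 9 — Apparent power: |S| = 0.0006063 VA.
Step 10 — Power factor: PF = P/|S| = 0 (leading).

(a) P = 0 W  (b) Q = -0.0006063 VAR  (c) S = 0.0006063 VA  (d) PF = 0 (leading)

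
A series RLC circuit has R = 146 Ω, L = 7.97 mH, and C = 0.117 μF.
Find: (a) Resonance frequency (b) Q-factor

Step 1 — Resonance condition Im(Z)=0 gives ω₀ = 1/√(LC).
Step 2 — ω₀ = 1/√(0.00797·1.17e-07) = 3.275e+04 rad/s.
Step 3 — f₀ = ω₀/(2π) = 5212 Hz.
Step 4 — Series Q: Q = ω₀L/R = 3.275e+04·0.00797/146 = 1.788.

(a) f₀ = 5212 Hz  (b) Q = 1.788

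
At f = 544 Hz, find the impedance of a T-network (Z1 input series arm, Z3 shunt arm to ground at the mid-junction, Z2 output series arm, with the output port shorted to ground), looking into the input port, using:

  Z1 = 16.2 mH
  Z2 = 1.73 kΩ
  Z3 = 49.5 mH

Step 1 — Angular frequency: ω = 2π·f = 2π·544 = 3418 rad/s.
Step 2 — Component impedances:
  Z1: Z = jωL = j·3418·0.0162 = 0 + j55.37 Ω
  Z2: Z = R = 1730 Ω
  Z3: Z = jωL = j·3418·0.0495 = 0 + j169.2 Ω
Step 3 — With the output port shorted to ground, the output series arm Z2 runs from the junction to ground; the shunt arm Z3 also runs from the junction to ground. They appear in parallel: Z3 || Z2 = 16.39 + j167.6 Ω.
Step 4 — Series with input arm Z1: Z_in = Z1 + (Z3 || Z2) = 16.39 + j223 Ω = 223.6∠85.8° Ω.

Z = 16.39 + j223 Ω = 223.6∠85.8° Ω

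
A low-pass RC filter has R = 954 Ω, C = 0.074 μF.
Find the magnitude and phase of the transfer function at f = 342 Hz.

Step 1 — Angular frequency: ω = 2π·342 = 2149 rad/s.
Step 2 — Transfer function: H(jω) = 1/(1 + jωRC).
Step 3 — Denominator: 1 + jωRC = 1 + j·2149·954·7.4e-08 = 1 + j0.1517.
Step 4 — H = 0.9775 - j0.1483.
Step 5 — Magnitude: |H| = 0.9887 (-0.1 dB); phase: φ = -8.6°.

|H| = 0.9887 (-0.1 dB), φ = -8.6°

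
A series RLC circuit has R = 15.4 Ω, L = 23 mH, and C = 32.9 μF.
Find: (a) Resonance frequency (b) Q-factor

Step 1 — Resonance condition Im(Z)=0 gives ω₀ = 1/√(LC).
Step 2 — ω₀ = 1/√(0.023·3.29e-05) = 1150 rad/s.
Step 3 — f₀ = ω₀/(2π) = 183 Hz.
Step 4 — Series Q: Q = ω₀L/R = 1150·0.023/15.4 = 1.717.

(a) f₀ = 183 Hz  (b) Q = 1.717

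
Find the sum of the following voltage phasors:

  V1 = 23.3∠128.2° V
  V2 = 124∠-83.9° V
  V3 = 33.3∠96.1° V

Step 1 — Convert each phasor to rectangular form:
  V1 = 23.3·(cos(128.2°) + j·sin(128.2°)) = -14.41 + j18.31 V
  V2 = 124·(cos(-83.9°) + j·sin(-83.9°)) = 13.18 - j123.3 V
  V3 = 33.3·(cos(96.1°) + j·sin(96.1°)) = -3.539 + j33.11 V
Step 2 — Sum components: V_total = -4.771 - j71.88 V.
Step 3 — Convert to polar: |V_total| = 72.03 V, ∠V_total = -93.8°.

V_total = 72.03∠-93.8° V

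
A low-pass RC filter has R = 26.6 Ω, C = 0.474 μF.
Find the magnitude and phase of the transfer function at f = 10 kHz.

Step 1 — Angular frequency: ω = 2π·1e+04 = 6.283e+04 rad/s.
Step 2 — Transfer function: H(jω) = 1/(1 + jωRC).
Step 3 — Denominator: 1 + jωRC = 1 + j·6.283e+04·26.6·4.74e-07 = 1 + j0.7922.
Step 4 — H = 0.6144 - j0.4867.
Step 5 — Magnitude: |H| = 0.7838 (-2.1 dB); phase: φ = -38.4°.

|H| = 0.7838 (-2.1 dB), φ = -38.4°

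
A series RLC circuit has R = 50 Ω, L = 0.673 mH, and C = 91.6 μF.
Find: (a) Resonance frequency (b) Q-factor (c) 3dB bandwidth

Step 1 — Resonance: ω₀ = 1/√(LC) = 1/√(0.000673·9.16e-05) = 4028 rad/s.
Step 2 — f₀ = ω₀/(2π) = 641 Hz.
Step 3 — Series Q: Q = ω₀L/R = 4028·0.000673/50 = 0.05421.
Step 4 — Bandwidth: Δω = ω₀/Q = 7.429e+04 rad/s; BW = Δω/(2π) = 1.182e+04 Hz.

(a) f₀ = 641 Hz  (b) Q = 0.05421  (c) BW = 1.182e+04 Hz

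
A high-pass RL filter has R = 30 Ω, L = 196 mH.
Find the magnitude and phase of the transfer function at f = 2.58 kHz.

Step 1 — Angular frequency: ω = 2π·2580 = 1.621e+04 rad/s.
Step 2 — Transfer function: H(jω) = jωL/(R + jωL).
Step 3 — Numerator jωL = j·3177; denominator R + jωL = 30 + j3177.
Step 4 — H = 0.9999 + j0.009441.
Step 5 — Magnitude: |H| = 1 (-0.0 dB); phase: φ = 0.5°.

|H| = 1 (-0.0 dB), φ = 0.5°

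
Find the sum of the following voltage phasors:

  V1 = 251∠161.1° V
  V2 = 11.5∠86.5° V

Step 1 — Convert each phasor to rectangular form:
  V1 = 251·(cos(161.1°) + j·sin(161.1°)) = -237.5 + j81.3 V
  V2 = 11.5·(cos(86.5°) + j·sin(86.5°)) = 0.7021 + j11.48 V
Step 2 — Sum components: V_total = -236.8 + j92.78 V.
Step 3 — Convert to polar: |V_total| = 254.3 V, ∠V_total = 158.6°.

V_total = 254.3∠158.6° V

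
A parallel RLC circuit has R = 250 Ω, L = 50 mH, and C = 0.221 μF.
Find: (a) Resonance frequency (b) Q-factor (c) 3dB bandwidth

Step 1 — Resonance: ω₀ = 1/√(LC) = 1/√(0.05·2.21e-07) = 9513 rad/s.
Step 2 — f₀ = ω₀/(2π) = 1514 Hz.
Step 3 — Parallel Q: Q = R/(ω₀L) = 250/(9513·0.05) = 0.5256.
Step 4 — Bandwidth: Δω = ω₀/Q = 1.81e+04 rad/s; BW = Δω/(2π) = 2881 Hz.

(a) f₀ = 1514 Hz  (b) Q = 0.5256  (c) BW = 2881 Hz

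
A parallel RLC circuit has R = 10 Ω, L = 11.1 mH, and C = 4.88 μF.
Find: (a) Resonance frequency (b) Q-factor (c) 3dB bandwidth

Step 1 — Resonance: ω₀ = 1/√(LC) = 1/√(0.0111·4.88e-06) = 4297 rad/s.
Step 2 — f₀ = ω₀/(2π) = 683.8 Hz.
Step 3 — Parallel Q: Q = R/(ω₀L) = 10/(4297·0.0111) = 0.2097.
Step 4 — Bandwidth: Δω = ω₀/Q = 2.049e+04 rad/s; BW = Δω/(2π) = 3261 Hz.

(a) f₀ = 683.8 Hz  (b) Q = 0.2097  (c) BW = 3261 Hz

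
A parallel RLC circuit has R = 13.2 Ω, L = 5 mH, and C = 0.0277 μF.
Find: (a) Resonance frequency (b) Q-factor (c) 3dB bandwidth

Step 1 — Resonance: ω₀ = 1/√(LC) = 1/√(0.005·2.77e-08) = 8.497e+04 rad/s.
Step 2 — f₀ = ω₀/(2π) = 1.352e+04 Hz.
Step 3 — Parallel Q: Q = R/(ω₀L) = 13.2/(8.497e+04·0.005) = 0.03107.
Step 4 — Bandwidth: Δω = ω₀/Q = 2.735e+06 rad/s; BW = Δω/(2π) = 4.353e+05 Hz.

(a) f₀ = 1.352e+04 Hz  (b) Q = 0.03107  (c) BW = 4.353e+05 Hz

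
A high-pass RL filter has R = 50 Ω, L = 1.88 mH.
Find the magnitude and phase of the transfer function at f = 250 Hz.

Step 1 — Angular frequency: ω = 2π·250 = 1571 rad/s.
Step 2 — Transfer function: H(jω) = jωL/(R + jωL).
Step 3 — Numerator jωL = j·2.953; denominator R + jωL = 50 + j2.953.
Step 4 — H = 0.003476 + j0.05886.
Step 5 — Magnitude: |H| = 0.05896 (-24.6 dB); phase: φ = 86.6°.

|H| = 0.05896 (-24.6 dB), φ = 86.6°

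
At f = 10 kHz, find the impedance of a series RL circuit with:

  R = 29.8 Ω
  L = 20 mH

Step 1 — Angular frequency: ω = 2π·f = 2π·1e+04 = 6.283e+04 rad/s.
Step 2 — Component impedances:
  R: Z = R = 29.8 Ω
  L: Z = jωL = j·6.283e+04·0.02 = 0 + j1257 Ω
Step 3 — Series combination: Z_total = R + L = 29.8 + j1257 Ω = 1257∠88.6° Ω.

Z = 29.8 + j1257 Ω = 1257∠88.6° Ω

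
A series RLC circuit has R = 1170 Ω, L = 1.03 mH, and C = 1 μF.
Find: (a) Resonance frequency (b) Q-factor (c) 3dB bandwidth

Step 1 — Resonance: ω₀ = 1/√(LC) = 1/√(0.00103·1e-06) = 3.116e+04 rad/s.
Step 2 — f₀ = ω₀/(2π) = 4959 Hz.
Step 3 — Series Q: Q = ω₀L/R = 3.116e+04·0.00103/1170 = 0.02743.
Step 4 — Bandwidth: Δω = ω₀/Q = 1.136e+06 rad/s; BW = Δω/(2π) = 1.808e+05 Hz.

(a) f₀ = 4959 Hz  (b) Q = 0.02743  (c) BW = 1.808e+05 Hz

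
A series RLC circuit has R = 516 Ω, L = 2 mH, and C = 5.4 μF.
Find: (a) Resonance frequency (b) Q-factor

Step 1 — Resonance condition Im(Z)=0 gives ω₀ = 1/√(LC).
Step 2 — ω₀ = 1/√(0.002·5.4e-06) = 9623 rad/s.
Step 3 — f₀ = ω₀/(2π) = 1531 Hz.
Step 4 — Series Q: Q = ω₀L/R = 9623·0.002/516 = 0.0373.

(a) f₀ = 1531 Hz  (b) Q = 0.0373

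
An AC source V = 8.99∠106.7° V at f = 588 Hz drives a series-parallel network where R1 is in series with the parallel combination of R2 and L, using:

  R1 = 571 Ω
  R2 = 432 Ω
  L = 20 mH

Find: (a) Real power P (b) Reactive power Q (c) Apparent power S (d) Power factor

Step 1 — Angular frequency: ω = 2π·f = 2π·588 = 3695 rad/s.
Step 2 — Component impedances:
  R1: Z = R = 571 Ω
  R2: Z = R = 432 Ω
  L: Z = jωL = j·3695·0.02 = 0 + j73.89 Ω
Step 3 — Parallel branch: R2 || L = 1/(1/R2 + 1/L) = 12.28 + j71.79 Ω.
Step 4 — Series with R1: Z_total = R1 + (R2 || L) = 583.3 + j71.79 Ω = 587.7∠7.0° Ω.
Step 5 — Source phasor: V = 8.99∠106.7° V = -2.583 + j8.611 V.
Step 6 — Current: I = V / Z = -0.002573 + j0.01508 A = 0.0153∠99.7° A.
Step 7 — Complex power: S = V·I* = 0.1365 + j0.0168 VA.
Step 8 — Real power: P = Re(S) = 0.1365 W.
Step 9 — Reactive power: Q = Im(S) = 0.0168 VAR.
Step 10 — Apparent power: |S| = 0.1375 VA.
Step 11 — Power factor: PF = P/|S| = 0.9925 (lagging).

(a) P = 0.1365 W  (b) Q = 0.0168 VAR  (c) S = 0.1375 VA  (d) PF = 0.9925 (lagging)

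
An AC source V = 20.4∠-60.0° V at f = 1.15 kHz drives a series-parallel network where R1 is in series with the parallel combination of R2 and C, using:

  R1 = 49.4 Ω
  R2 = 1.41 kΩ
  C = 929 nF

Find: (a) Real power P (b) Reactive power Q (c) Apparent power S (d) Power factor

Step 1 — Angular frequency: ω = 2π·f = 2π·1150 = 7226 rad/s.
Step 2 — Component impedances:
  R1: Z = R = 49.4 Ω
  R2: Z = R = 1410 Ω
  C: Z = 1/(jωC) = -j/(ω·C) = 0 - j149 Ω
Step 3 — Parallel branch: R2 || C = 1/(1/R2 + 1/C) = 15.57 - j147.3 Ω.
Step 4 — Series with R1: Z_total = R1 + (R2 || C) = 64.97 - j147.3 Ω = 161∠-66.2° Ω.
Step 5 — Source phasor: V = 20.4∠-60.0° V = 10.2 - j17.67 V.
Step 6 — Current: I = V / Z = 0.126 + j0.01369 A = 0.1267∠6.2° A.
Step 7 — Complex power: S = V·I* = 1.043 - j2.365 VA.
Step 8 — Real power: P = Re(S) = 1.043 W.
Step 9 — Reactive power: Q = Im(S) = -2.365 VAR.
Step 10 — Apparent power: |S| = 2.585 VA.
Step 11 — Power factor: PF = P/|S| = 0.4035 (leading).

(a) P = 1.043 W  (b) Q = -2.365 VAR  (c) S = 2.585 VA  (d) PF = 0.4035 (leading)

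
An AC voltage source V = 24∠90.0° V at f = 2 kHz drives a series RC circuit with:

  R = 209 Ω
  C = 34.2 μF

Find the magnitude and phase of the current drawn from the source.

Step 1 — Angular frequency: ω = 2π·f = 2π·2000 = 1.257e+04 rad/s.
Step 2 — Component impedances:
  R: Z = R = 209 Ω
  C: Z = 1/(jωC) = -j/(ω·C) = 0 - j2.327 Ω
Step 3 — Series combination: Z_total = R + C = 209 - j2.327 Ω = 209∠-0.6° Ω.
Step 4 — Source phasor: V = 24∠90.0° V = 0 + j24 V.
Step 5 — Ohm's law: I = V / Z_total = (0 + j24) / (209 - j2.327) = -0.001278 + j0.1148 A.
Step 6 — Convert to polar: |I| = 0.1148 A, ∠I = 90.6°.

I = 0.1148∠90.6° A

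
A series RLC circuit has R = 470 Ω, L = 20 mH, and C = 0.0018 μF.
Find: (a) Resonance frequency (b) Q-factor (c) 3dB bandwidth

Step 1 — Resonance: ω₀ = 1/√(LC) = 1/√(0.02·1.8e-09) = 1.667e+05 rad/s.
Step 2 — f₀ = ω₀/(2π) = 2.653e+04 Hz.
Step 3 — Series Q: Q = ω₀L/R = 1.667e+05·0.02/470 = 7.092.
Step 4 — Bandwidth: Δω = ω₀/Q = 2.35e+04 rad/s; BW = Δω/(2π) = 3740 Hz.

(a) f₀ = 2.653e+04 Hz  (b) Q = 7.092  (c) BW = 3740 Hz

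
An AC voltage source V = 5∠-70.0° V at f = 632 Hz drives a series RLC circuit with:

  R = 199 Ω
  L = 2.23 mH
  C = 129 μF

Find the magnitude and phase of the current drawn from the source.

Step 1 — Angular frequency: ω = 2π·f = 2π·632 = 3971 rad/s.
Step 2 — Component impedances:
  R: Z = R = 199 Ω
  L: Z = jωL = j·3971·0.00223 = 0 + j8.855 Ω
  C: Z = 1/(jωC) = -j/(ω·C) = 0 - j1.952 Ω
Step 3 — Series combination: Z_total = R + L + C = 199 + j6.903 Ω = 199.1∠2.0° Ω.
Step 4 — Source phasor: V = 5∠-70.0° V = 1.71 - j4.698 V.
Step 5 — Ohm's law: I = V / Z_total = (1.71 - j4.698) / (199 + j6.903) = 0.007765 - j0.02388 A.
Step 6 — Convert to polar: |I| = 0.02511 A, ∠I = -72.0°.

I = 0.02511∠-72.0° A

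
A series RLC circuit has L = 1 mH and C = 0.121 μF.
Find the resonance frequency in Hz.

Step 1 — Resonance condition Im(Z)=0 gives ω₀ = 1/√(LC).
Step 2 — ω₀ = 1/√(0.001·1.21e-07) = 9.091e+04 rad/s.
Step 3 — f₀ = ω₀/(2π) = 1.447e+04 Hz.

f₀ = 1.447e+04 Hz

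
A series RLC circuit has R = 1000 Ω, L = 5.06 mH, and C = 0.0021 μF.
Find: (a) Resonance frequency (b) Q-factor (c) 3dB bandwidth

Step 1 — Resonance: ω₀ = 1/√(LC) = 1/√(0.00506·2.1e-09) = 3.068e+05 rad/s.
Step 2 — f₀ = ω₀/(2π) = 4.882e+04 Hz.
Step 3 — Series Q: Q = ω₀L/R = 3.068e+05·0.00506/1000 = 1.552.
Step 4 — Bandwidth: Δω = ω₀/Q = 1.976e+05 rad/s; BW = Δω/(2π) = 3.145e+04 Hz.

(a) f₀ = 4.882e+04 Hz  (b) Q = 1.552  (c) BW = 3.145e+04 Hz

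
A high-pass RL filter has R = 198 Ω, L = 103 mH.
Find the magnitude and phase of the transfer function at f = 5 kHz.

Step 1 — Angular frequency: ω = 2π·5000 = 3.142e+04 rad/s.
Step 2 — Transfer function: H(jω) = jωL/(R + jωL).
Step 3 — Numerator jωL = j·3236; denominator R + jωL = 198 + j3236.
Step 4 — H = 0.9963 + j0.06096.
Step 5 — Magnitude: |H| = 0.9981 (-0.0 dB); phase: φ = 3.5°.

|H| = 0.9981 (-0.0 dB), φ = 3.5°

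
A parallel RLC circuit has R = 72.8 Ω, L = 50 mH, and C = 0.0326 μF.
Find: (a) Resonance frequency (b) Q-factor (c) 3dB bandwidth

Step 1 — Resonance: ω₀ = 1/√(LC) = 1/√(0.05·3.26e-08) = 2.477e+04 rad/s.
Step 2 — f₀ = ω₀/(2π) = 3942 Hz.
Step 3 — Parallel Q: Q = R/(ω₀L) = 72.8/(2.477e+04·0.05) = 0.05878.
Step 4 — Bandwidth: Δω = ω₀/Q = 4.214e+05 rad/s; BW = Δω/(2π) = 6.706e+04 Hz.

(a) f₀ = 3942 Hz  (b) Q = 0.05878  (c) BW = 6.706e+04 Hz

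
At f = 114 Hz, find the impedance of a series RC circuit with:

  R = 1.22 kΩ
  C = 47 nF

Step 1 — Angular frequency: ω = 2π·f = 2π·114 = 716.3 rad/s.
Step 2 — Component impedances:
  R: Z = R = 1220 Ω
  C: Z = 1/(jωC) = -j/(ω·C) = 0 - j2.97e+04 Ω
Step 3 — Series combination: Z_total = R + C = 1220 - j2.97e+04 Ω = 2.973e+04∠-87.6° Ω.

Z = 1220 - j2.97e+04 Ω = 2.973e+04∠-87.6° Ω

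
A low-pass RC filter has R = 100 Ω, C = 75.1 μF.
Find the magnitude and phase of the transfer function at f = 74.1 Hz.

Step 1 — Angular frequency: ω = 2π·74.1 = 465.6 rad/s.
Step 2 — Transfer function: H(jω) = 1/(1 + jωRC).
Step 3 — Denominator: 1 + jωRC = 1 + j·465.6·100·7.51e-05 = 1 + j3.497.
Step 4 — H = 0.07561 - j0.2644.
Step 5 — Magnitude: |H| = 0.275 (-11.2 dB); phase: φ = -74.0°.

|H| = 0.275 (-11.2 dB), φ = -74.0°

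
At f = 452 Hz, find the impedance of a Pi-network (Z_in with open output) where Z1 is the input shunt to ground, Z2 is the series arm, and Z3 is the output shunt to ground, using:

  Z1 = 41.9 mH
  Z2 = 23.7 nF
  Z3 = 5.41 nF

Step 1 — Angular frequency: ω = 2π·f = 2π·452 = 2840 rad/s.
Step 2 — Component impedances:
  Z1: Z = jωL = j·2840·0.0419 = 0 + j119 Ω
  Z2: Z = 1/(jωC) = -j/(ω·C) = 0 - j1.486e+04 Ω
  Z3: Z = 1/(jωC) = -j/(ω·C) = 0 - j6.509e+04 Ω
Step 3 — With open output, the series arm Z2 and the output shunt Z3 appear in series to ground: Z2 + Z3 = 0 - j7.994e+04 Ω.
Step 4 — Parallel with input shunt Z1: Z_in = Z1 || (Z2 + Z3) = 0 + j119.2 Ω = 119.2∠90.0° Ω.

Z = 0 + j119.2 Ω = 119.2∠90.0° Ω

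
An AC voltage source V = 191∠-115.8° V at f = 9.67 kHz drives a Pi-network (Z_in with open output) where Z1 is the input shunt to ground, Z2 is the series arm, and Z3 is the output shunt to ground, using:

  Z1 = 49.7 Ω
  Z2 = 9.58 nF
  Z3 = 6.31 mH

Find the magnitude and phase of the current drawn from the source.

Step 1 — Angular frequency: ω = 2π·f = 2π·9670 = 6.076e+04 rad/s.
Step 2 — Component impedances:
  Z1: Z = R = 49.7 Ω
  Z2: Z = 1/(jωC) = -j/(ω·C) = 0 - j1718 Ω
  Z3: Z = jωL = j·6.076e+04·0.00631 = 0 + j383.4 Ω
Step 3 — With open output, the series arm Z2 and the output shunt Z3 appear in series to ground: Z2 + Z3 = 0 - j1335 Ω.
Step 4 — Parallel with input shunt Z1: Z_in = Z1 || (Z2 + Z3) = 49.63 - j1.848 Ω = 49.67∠-2.1° Ω.
Step 5 — Source phasor: V = 191∠-115.8° V = -83.13 - j172 V.
Step 6 — Ohm's law: I = V / Z_total = (-83.13 - j172) / (49.63 - j1.848) = -1.544 - j3.522 A.
Step 7 — Convert to polar: |I| = 3.846 A, ∠I = -113.7°.

I = 3.846∠-113.7° A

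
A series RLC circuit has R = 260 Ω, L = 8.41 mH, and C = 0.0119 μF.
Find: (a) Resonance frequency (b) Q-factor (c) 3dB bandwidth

Step 1 — Resonance: ω₀ = 1/√(LC) = 1/√(0.00841·1.19e-08) = 9.996e+04 rad/s.
Step 2 — f₀ = ω₀/(2π) = 1.591e+04 Hz.
Step 3 — Series Q: Q = ω₀L/R = 9.996e+04·0.00841/260 = 3.233.
Step 4 — Bandwidth: Δω = ω₀/Q = 3.092e+04 rad/s; BW = Δω/(2π) = 4920 Hz.

(a) f₀ = 1.591e+04 Hz  (b) Q = 3.233  (c) BW = 4920 Hz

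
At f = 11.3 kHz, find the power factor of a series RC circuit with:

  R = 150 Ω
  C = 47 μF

Step 1 — Angular frequency: ω = 2π·f = 2π·1.13e+04 = 7.1e+04 rad/s.
Step 2 — Component impedances:
  R: Z = R = 150 Ω
  C: Z = 1/(jωC) = -j/(ω·C) = 0 - j0.2997 Ω
Step 3 — Series combination: Z_total = R + C = 150 - j0.2997 Ω = 150∠-0.1° Ω.
Step 4 — Power factor: PF = cos(φ) = Re(Z)/|Z| = 150/150 = 1.
Step 5 — Type: Im(Z) = -0.2997 ⇒ leading (phase φ = -0.1°).

PF = 1 (leading, φ = -0.1°)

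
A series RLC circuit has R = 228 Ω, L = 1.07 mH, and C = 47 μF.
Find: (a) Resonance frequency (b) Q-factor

Step 1 — Resonance condition Im(Z)=0 gives ω₀ = 1/√(LC).
Step 2 — ω₀ = 1/√(0.00107·4.7e-05) = 4459 rad/s.
Step 3 — f₀ = ω₀/(2π) = 709.7 Hz.
Step 4 — Series Q: Q = ω₀L/R = 4459·0.00107/228 = 0.02093.

(a) f₀ = 709.7 Hz  (b) Q = 0.02093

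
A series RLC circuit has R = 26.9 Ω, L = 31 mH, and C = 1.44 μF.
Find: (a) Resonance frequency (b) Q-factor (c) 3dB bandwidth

Step 1 — Resonance condition Im(Z)=0 gives ω₀ = 1/√(LC).
Step 2 — ω₀ = 1/√(0.031·1.44e-06) = 4733 rad/s.
Step 3 — f₀ = ω₀/(2π) = 753.3 Hz.
Step 4 — Series Q: Q = ω₀L/R = 4733·0.031/26.9 = 5.454.
Step 5 — 3dB bandwidth: Δω = ω₀/Q = 867.7 rad/s; BW = Δω/(2π) = 138.1 Hz.

(a) f₀ = 753.3 Hz  (b) Q = 5.454  (c) BW = 138.1 Hz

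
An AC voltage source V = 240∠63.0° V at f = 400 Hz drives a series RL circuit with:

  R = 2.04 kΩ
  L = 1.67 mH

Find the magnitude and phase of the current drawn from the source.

Step 1 — Angular frequency: ω = 2π·f = 2π·400 = 2513 rad/s.
Step 2 — Component impedances:
  R: Z = R = 2040 Ω
  L: Z = jωL = j·2513·0.00167 = 0 + j4.197 Ω
Step 3 — Series combination: Z_total = R + L = 2040 + j4.197 Ω = 2040∠0.1° Ω.
Step 4 — Source phasor: V = 240∠63.0° V = 109 + j213.8 V.
Step 5 — Ohm's law: I = V / Z_total = (109 + j213.8) / (2040 + j4.197) = 0.05363 + j0.1047 A.
Step 6 — Convert to polar: |I| = 0.1176 A, ∠I = 62.9°.

I = 0.1176∠62.9° A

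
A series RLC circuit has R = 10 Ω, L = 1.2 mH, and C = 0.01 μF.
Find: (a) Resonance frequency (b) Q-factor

Step 1 — Resonance condition Im(Z)=0 gives ω₀ = 1/√(LC).
Step 2 — ω₀ = 1/√(0.0012·1e-08) = 2.887e+05 rad/s.
Step 3 — f₀ = ω₀/(2π) = 4.594e+04 Hz.
Step 4 — Series Q: Q = ω₀L/R = 2.887e+05·0.0012/10 = 34.64.

(a) f₀ = 4.594e+04 Hz  (b) Q = 34.64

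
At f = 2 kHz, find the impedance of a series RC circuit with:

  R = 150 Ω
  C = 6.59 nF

Step 1 — Angular frequency: ω = 2π·f = 2π·2000 = 1.257e+04 rad/s.
Step 2 — Component impedances:
  R: Z = R = 150 Ω
  C: Z = 1/(jωC) = -j/(ω·C) = 0 - j1.208e+04 Ω
Step 3 — Series combination: Z_total = R + C = 150 - j1.208e+04 Ω = 1.208e+04∠-89.3° Ω.

Z = 150 - j1.208e+04 Ω = 1.208e+04∠-89.3° Ω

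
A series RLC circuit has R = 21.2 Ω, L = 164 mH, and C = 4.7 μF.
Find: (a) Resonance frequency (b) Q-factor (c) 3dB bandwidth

Step 1 — Resonance: ω₀ = 1/√(LC) = 1/√(0.164·4.7e-06) = 1139 rad/s.
Step 2 — f₀ = ω₀/(2π) = 181.3 Hz.
Step 3 — Series Q: Q = ω₀L/R = 1139·0.164/21.2 = 8.811.
Step 4 — Bandwidth: Δω = ω₀/Q = 129.3 rad/s; BW = Δω/(2π) = 20.57 Hz.

(a) f₀ = 181.3 Hz  (b) Q = 8.811  (c) BW = 20.57 Hz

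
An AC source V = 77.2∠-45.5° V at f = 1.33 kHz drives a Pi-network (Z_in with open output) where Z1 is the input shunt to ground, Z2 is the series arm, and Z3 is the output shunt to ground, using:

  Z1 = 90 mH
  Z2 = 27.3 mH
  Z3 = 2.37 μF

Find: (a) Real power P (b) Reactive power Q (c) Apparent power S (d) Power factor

Step 1 — Angular frequency: ω = 2π·f = 2π·1330 = 8357 rad/s.
Step 2 — Component impedances:
  Z1: Z = jωL = j·8357·0.09 = 0 + j752.1 Ω
  Z2: Z = jωL = j·8357·0.0273 = 0 + j228.1 Ω
  Z3: Z = 1/(jωC) = -j/(ω·C) = 0 - j50.49 Ω
Step 3 — With open output, the series arm Z2 and the output shunt Z3 appear in series to ground: Z2 + Z3 = 0 + j177.6 Ω.
Step 4 — Parallel with input shunt Z1: Z_in = Z1 || (Z2 + Z3) = 0 + j143.7 Ω = 143.7∠90.0° Ω.
Step 5 — Source phasor: V = 77.2∠-45.5° V = 54.11 - j55.06 V.
Step 6 — Current: I = V / Z = -0.3832 - j0.3765 A = 0.5372∠-135.5° A.
Step 7 — Complex power: S = V·I* = 0 + j41.47 VA.
Step 8 — Real power: P = Re(S) = 0 W.
Step 9 — Reactive power: Q = Im(S) = 41.47 VAR.
Step 10 — Apparent power: |S| = 41.47 VA.
Step 11 — Power factor: PF = P/|S| = 0 (lagging).

(a) P = 0 W  (b) Q = 41.47 VAR  (c) S = 41.47 VA  (d) PF = 0 (lagging)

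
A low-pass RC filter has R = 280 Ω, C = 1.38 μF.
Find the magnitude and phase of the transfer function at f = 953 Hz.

Step 1 — Angular frequency: ω = 2π·953 = 5988 rad/s.
Step 2 — Transfer function: H(jω) = 1/(1 + jωRC).
Step 3 — Denominator: 1 + jωRC = 1 + j·5988·280·1.38e-06 = 1 + j2.314.
Step 4 — H = 0.1574 - j0.3642.
Step 5 — Magnitude: |H| = 0.3967 (-8.0 dB); phase: φ = -66.6°.

|H| = 0.3967 (-8.0 dB), φ = -66.6°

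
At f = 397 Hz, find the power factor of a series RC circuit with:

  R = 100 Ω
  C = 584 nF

Step 1 — Angular frequency: ω = 2π·f = 2π·397 = 2494 rad/s.
Step 2 — Component impedances:
  R: Z = R = 100 Ω
  C: Z = 1/(jωC) = -j/(ω·C) = 0 - j686.5 Ω
Step 3 — Series combination: Z_total = R + C = 100 - j686.5 Ω = 693.7∠-81.7° Ω.
Step 4 — Power factor: PF = cos(φ) = Re(Z)/|Z| = 100/693.7 = 0.1442.
Step 5 — Type: Im(Z) = -686.5 ⇒ leading (phase φ = -81.7°).

PF = 0.1442 (leading, φ = -81.7°)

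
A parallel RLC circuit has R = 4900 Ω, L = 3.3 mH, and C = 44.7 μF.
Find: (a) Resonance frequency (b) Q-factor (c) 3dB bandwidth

Step 1 — Resonance: ω₀ = 1/√(LC) = 1/√(0.0033·4.47e-05) = 2604 rad/s.
Step 2 — f₀ = ω₀/(2π) = 414.4 Hz.
Step 3 — Parallel Q: Q = R/(ω₀L) = 4900/(2604·0.0033) = 570.3.
Step 4 — Bandwidth: Δω = ω₀/Q = 4.566 rad/s; BW = Δω/(2π) = 0.7266 Hz.

(a) f₀ = 414.4 Hz  (b) Q = 570.3  (c) BW = 0.7266 Hz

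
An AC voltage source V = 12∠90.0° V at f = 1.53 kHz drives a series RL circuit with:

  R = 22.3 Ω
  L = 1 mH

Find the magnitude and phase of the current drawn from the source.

Step 1 — Angular frequency: ω = 2π·f = 2π·1530 = 9613 rad/s.
Step 2 — Component impedances:
  R: Z = R = 22.3 Ω
  L: Z = jωL = j·9613·0.001 = 0 + j9.613 Ω
Step 3 — Series combination: Z_total = R + L = 22.3 + j9.613 Ω = 24.28∠23.3° Ω.
Step 4 — Source phasor: V = 12∠90.0° V = 0 + j12 V.
Step 5 — Ohm's law: I = V / Z_total = (0 + j12) / (22.3 + j9.613) = 0.1956 + j0.4538 A.
Step 6 — Convert to polar: |I| = 0.4942 A, ∠I = 66.7°.

I = 0.4942∠66.7° A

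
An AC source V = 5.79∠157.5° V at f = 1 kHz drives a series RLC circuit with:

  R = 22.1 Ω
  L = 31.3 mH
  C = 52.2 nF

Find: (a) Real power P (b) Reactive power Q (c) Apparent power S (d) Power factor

Step 1 — Angular frequency: ω = 2π·f = 2π·1000 = 6283 rad/s.
Step 2 — Component impedances:
  R: Z = R = 22.1 Ω
  L: Z = jωL = j·6283·0.0313 = 0 + j196.7 Ω
  C: Z = 1/(jωC) = -j/(ω·C) = 0 - j3049 Ω
Step 3 — Series combination: Z_total = R + L + C = 22.1 - j2852 Ω = 2852∠-89.6° Ω.
Step 4 — Source phasor: V = 5.79∠157.5° V = -5.349 + j2.216 V.
Step 5 — Current: I = V / Z = -0.0007913 - j0.001869 A = 0.00203∠-112.9° A.
Step 6 — Complex power: S = V·I* = 9.106e-05 - j0.01175 VA.
Step 7 — Real power: P = Re(S) = 9.106e-05 W.
Step 8 — Reactive power: Q = Im(S) = -0.01175 VAR.
Step 9 — Apparent power: |S| = 0.01175 VA.
Step 10 — Power factor: PF = P/|S| = 0.007748 (leading).

(a) P = 9.106e-05 W  (b) Q = -0.01175 VAR  (c) S = 0.01175 VA  (d) PF = 0.007748 (leading)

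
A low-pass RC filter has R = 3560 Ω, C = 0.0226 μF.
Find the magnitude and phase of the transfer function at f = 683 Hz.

Step 1 — Angular frequency: ω = 2π·683 = 4291 rad/s.
Step 2 — Transfer function: H(jω) = 1/(1 + jωRC).
Step 3 — Denominator: 1 + jωRC = 1 + j·4291·3560·2.26e-08 = 1 + j0.3453.
Step 4 — H = 0.8935 - j0.3085.
Step 5 — Magnitude: |H| = 0.9452 (-0.5 dB); phase: φ = -19.0°.

|H| = 0.9452 (-0.5 dB), φ = -19.0°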